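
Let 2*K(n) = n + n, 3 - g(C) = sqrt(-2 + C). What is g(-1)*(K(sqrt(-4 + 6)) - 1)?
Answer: -(1 - sqrt(2))*(3 - I*sqrt(3)) ≈ 1.2426 - 0.71744*I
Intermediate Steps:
g(C) = 3 - sqrt(-2 + C)
K(n) = n (K(n) = (n + n)/2 = (2*n)/2 = n)
g(-1)*(K(sqrt(-4 + 6)) - 1) = (3 - sqrt(-2 - 1))*(sqrt(-4 + 6) - 1) = (3 - sqrt(-3))*(sqrt(2) - 1) = (3 - I*sqrt(3))*(-1 + sqrt(2)) = (-1 + sqrt(2))*(3 - I*sqrt(3))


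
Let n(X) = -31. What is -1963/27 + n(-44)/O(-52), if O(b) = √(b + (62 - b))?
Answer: -1963/27 - √62/2 ≈ -76.641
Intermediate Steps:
O(b) = √62
-1963/27 + n(-44)/O(-52) = -1963/27 - 31*√62/62 = -1963*1/27 - √62/2 = -1963/27 - √62/2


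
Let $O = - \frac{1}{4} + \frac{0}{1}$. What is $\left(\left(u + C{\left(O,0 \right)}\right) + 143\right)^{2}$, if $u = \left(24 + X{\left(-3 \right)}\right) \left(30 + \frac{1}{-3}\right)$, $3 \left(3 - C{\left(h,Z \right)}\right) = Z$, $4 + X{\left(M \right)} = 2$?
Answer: $\frac{5740816}{9} \approx 6.3787 \cdot 10^{5}$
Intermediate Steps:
$X{\left(M \right)} = -2$ ($X{\left(M \right)} = -4 + 2 = -2$)
$O = - \frac{1}{4}$ ($O = \left(-1\right) \frac{1}{4} + 0 \cdot 1 = - \frac{1}{4} + 0 = - \frac{1}{4} \approx -0.25$)
$C{\left(h,Z \right)} = 3 - \frac{Z}{3}$
$u = \frac{1958}{3}$ ($u = \left(24 - 2\right) \left(30 + \frac{1}{-3}\right) = 22 \left(30 - \frac{1}{3}\right) = 22 \cdot \frac{89}{3} = \frac{1958}{3} \approx 652.67$)
$\left(\left(u + C{\left(O,0 \right)}\right) + 143\right)^{2} = \left(\left(\frac{1958}{3} + \left(3 - 0\right)\right) + 143\right)^{2} = \left(\left(\frac{1958}{3} + \left(3 + 0\right)\right) + 143\right)^{2} = \left(\left(\frac{1958}{3} + 3\right) + 143\right)^{2} = \left(\frac{1967}{3} + 143\right)^{2} = \left(\frac{2396}{3}\right)^{2} = \frac{5740816}{9}$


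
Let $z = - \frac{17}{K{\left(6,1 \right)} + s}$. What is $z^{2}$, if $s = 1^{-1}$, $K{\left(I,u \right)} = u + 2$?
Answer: $\frac{289}{16} \approx 18.063$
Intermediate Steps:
$K{\left(I,u \right)} = 2 + u$
$s = 1$
$z = - \frac{17}{4}$ ($z = - \frac{17}{\left(2 + 1\right) + 1} = - \frac{17}{3 + 1} = - \frac{17}{4} \approx -4.25$)
$z^{2} = \left(- \frac{17}{4}\right)^{2} = \frac{289}{16}$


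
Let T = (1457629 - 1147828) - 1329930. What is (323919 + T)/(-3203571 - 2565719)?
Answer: 69621/576929 ≈ 0.12068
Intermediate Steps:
T = -1020129 (T = 309801 - 1329930 = -1020129)
(323919 + T)/(-3203571 - 2565719) = (323919 - 1020129)/(-3203571 - 2565719) = -696210/(-5769290) = -696210*(-1/5769290) = 69621/576929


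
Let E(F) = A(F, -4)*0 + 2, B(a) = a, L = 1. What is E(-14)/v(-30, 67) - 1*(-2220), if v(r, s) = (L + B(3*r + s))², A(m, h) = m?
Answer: 537241/242 ≈ 2220.0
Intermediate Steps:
v(r, s) = (1 + s + 3*r)² (v(r, s) = (1 + (3*r + s))² = (1 + (s + 3*r))² = (1 + s + 3*r)²)
E(F) = 2 (E(F) = F*0 + 2 = 0 + 2 = 2)
E(-14)/v(-30, 67) - 1*(-2220) = 2/((1 + 67 + 3*(-30))²) - 1*(-2220) = 2/((1 + 67 - 90)²) + 2220 = 2/((-22)²) + 2220 = 2/484 + 2220 = 2*(1/484) + 2220 = 1/242 + 2220 = 537241/242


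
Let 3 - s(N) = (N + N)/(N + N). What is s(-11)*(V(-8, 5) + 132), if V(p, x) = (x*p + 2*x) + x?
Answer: 214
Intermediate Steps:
V(p, x) = 3*x + p*x (V(p, x) = (p*x + 2*x) + x = (2*x + p*x) + x = 3*x + p*x)
s(N) = 2 (s(N) = 3 - (N + N)/(N + N) = 3 - 2*N/(2*N) = 3 - 2*N*1/(2*N) = 3 - 1*1 = 3 - 1 = 2)
s(-11)*(V(-8, 5) + 132) = 2*(5*(3 - 8) + 132) = 2*(5*(-5) + 132) = 2*(-25 + 132) = 2*107 = 214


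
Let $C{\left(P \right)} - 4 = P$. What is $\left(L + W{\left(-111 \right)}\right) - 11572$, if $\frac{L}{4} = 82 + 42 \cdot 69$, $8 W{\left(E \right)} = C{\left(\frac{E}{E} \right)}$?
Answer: $\frac{2789}{8} \approx 348.63$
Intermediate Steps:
$C{\left(P \right)} = 4 + P$
$W{\left(E \right)} = \frac{5}{8}$ ($W{\left(E \right)} = \frac{4 + \frac{E}{E}}{8} = \frac{4 + 1}{8} = \frac{1}{8} \cdot 5 = \frac{5}{8}$)
$L = 11920$ ($L = 4 \left(82 + 42 \cdot 69\right) = 4 \left(82 + 2898\right) = 4 \cdot 2980 = 11920$)
$\left(L + W{\left(-111 \right)}\right) - 11572 = \left(11920 + \frac{5}{8}\right) - 11572 = \frac{95365}{8} - 11572 = \frac{2789}{8}$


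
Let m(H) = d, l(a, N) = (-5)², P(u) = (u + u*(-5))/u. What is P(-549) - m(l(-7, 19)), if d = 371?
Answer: -375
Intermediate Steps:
P(u) = -4 (P(u) = (u - 5*u)/u = (-4*u)/u = -4)
l(a, N) = 25
m(H) = 371
P(-549) - m(l(-7, 19)) = -4 - 1*371 = -4 - 371 = -375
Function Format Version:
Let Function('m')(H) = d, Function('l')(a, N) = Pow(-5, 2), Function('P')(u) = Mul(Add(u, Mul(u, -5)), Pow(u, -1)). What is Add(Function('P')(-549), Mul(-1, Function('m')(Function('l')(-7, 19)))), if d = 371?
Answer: -375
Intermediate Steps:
Function('P')(u) = -4 (Function('P')(u) = Mul(Add(u, Mul(-5, u)), Pow(u, -1)) = Mul(Mul(-4, u), Pow(u, -1)) = -4)
Function('l')(a, N) = 25
Function('m')(H) = 371
Add(Function('P')(-549), Mul(-1, Function('m')(Function('l')(-7, 19)))) = Add(-4, Mul(-1, 371)) = Add(-4, -371) = -375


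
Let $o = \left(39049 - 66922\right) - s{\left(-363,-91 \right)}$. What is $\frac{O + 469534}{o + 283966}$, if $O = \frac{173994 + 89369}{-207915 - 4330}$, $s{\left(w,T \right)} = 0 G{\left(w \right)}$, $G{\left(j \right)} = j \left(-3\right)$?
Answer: $\frac{99655980467}{54354458785} \approx 1.8334$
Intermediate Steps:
$G{\left(j \right)} = - 3 j$
$s{\left(w,T \right)} = 0$ ($s{\left(w,T \right)} = 0 \left(- 3 w\right) = 0$)
$O = - \frac{263363}{212245}$ ($O = \frac{263363}{-212245} = 263363 \left(- \frac{1}{212245}\right) = - \frac{263363}{212245} \approx -1.2408$)
$o = -27873$ ($o = \left(39049 - 66922\right) - 0 = -27873 + 0 = -27873$)
$\frac{O + 469534}{o + 283966} = \frac{- \frac{263363}{212245} + 469534}{-27873 + 283966} = \frac{99655980467}{212245 \cdot 256093} = \frac{99655980467}{212245} \cdot \frac{1}{256093} = \frac{99655980467}{54354458785}$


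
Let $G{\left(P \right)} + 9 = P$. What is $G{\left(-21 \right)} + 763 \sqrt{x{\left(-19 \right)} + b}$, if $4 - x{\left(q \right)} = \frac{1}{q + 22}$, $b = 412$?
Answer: $-30 + \frac{763 \sqrt{3741}}{3} \approx 15526.0$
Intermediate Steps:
$x{\left(q \right)} = 4 - \frac{1}{22 + q}$ ($x{\left(q \right)} = 4 - \frac{1}{q + 22} = 4 - \frac{1}{22 + q}$)
$G{\left(P \right)} = -9 + P$
$G{\left(-21 \right)} + 763 \sqrt{x{\left(-19 \right)} + b} = \left(-9 - 21\right) + 763 \sqrt{\frac{87 + 4 \left(-19\right)}{22 - 19} + 412} = -30 + 763 \sqrt{\frac{87 - 76}{3} + 412} = -30 + 763 \sqrt{\frac{1}{3} \cdot 11 + 412} = -30 + 763 \sqrt{\frac{11}{3} + 412} = -30 + 763 \sqrt{\frac{1247}{3}} = -30 + 763 \frac{\sqrt{3741}}{3} = -30 + \frac{763 \sqrt{3741}}{3}$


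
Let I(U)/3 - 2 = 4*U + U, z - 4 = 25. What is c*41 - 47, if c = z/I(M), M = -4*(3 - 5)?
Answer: -4733/126 ≈ -37.563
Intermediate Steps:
z = 29 (z = 4 + 25 = 29)
M = 8 (M = -4*(-2) = 8)
I(U) = 6 + 15*U (I(U) = 6 + 3*(4*U + U) = 6 + 3*(5*U) = 6 + 15*U)
c = 29/126 (c = 29/(6 + 15*8) = 29/(6 + 120) = 29/126 ≈ 0.23016)
c*41 - 47 = (29/126)*41 - 47 = 1189/126 - 47 = -4733/126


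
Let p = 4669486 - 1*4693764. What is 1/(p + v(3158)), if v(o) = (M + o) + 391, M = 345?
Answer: -1/20384 ≈ -4.9058e-5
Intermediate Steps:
p = -24278 (p = 4669486 - 4693764 = -24278)
v(o) = 736 + o (v(o) = (345 + o) + 391 = 736 + o)
1/(p + v(3158)) = 1/(-24278 + (736 + 3158)) = 1/(-24278 + 3894) = 1/(-20384) = -1/20384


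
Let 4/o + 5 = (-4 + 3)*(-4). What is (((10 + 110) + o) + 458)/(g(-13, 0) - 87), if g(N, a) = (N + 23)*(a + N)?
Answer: -82/31 ≈ -2.6452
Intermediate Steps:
o = -4 (o = 4/(-5 + (-4 + 3)*(-4)) = 4/(-5 - 1*(-4)) = 4/(-5 + 4) = 4/(-1) = 4*(-1) = -4)
g(N, a) = (23 + N)*(N + a)
(((10 + 110) + o) + 458)/(g(-13, 0) - 87) = (((10 + 110) - 4) + 458)/(((-13)² + 23*(-13) + 23*0 - 13*0) - 87) = ((120 - 4) + 458)/((169 - 299 + 0 + 0) - 87) = (116 + 458)/(-130 - 87) = 574/(-217) = 574*(-1/217) = -82/31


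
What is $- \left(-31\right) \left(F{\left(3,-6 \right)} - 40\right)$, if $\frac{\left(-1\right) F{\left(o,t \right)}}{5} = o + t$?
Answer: $-775$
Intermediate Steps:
$F{\left(o,t \right)} = - 5 o - 5 t$ ($F{\left(o,t \right)} = - 5 \left(o + t\right) = - 5 o - 5 t$)
$- \left(-31\right) \left(F{\left(3,-6 \right)} - 40\right) = - \left(-31\right) \left(\left(\left(-5\right) 3 - -30\right) - 40\right) = - \left(-31\right) \left(\left(-15 + 30\right) - 40\right) = - \left(-31\right) \left(15 - 40\right) = - \left(-31\right) \left(-25\right) = \left(-1\right) 775 = -775$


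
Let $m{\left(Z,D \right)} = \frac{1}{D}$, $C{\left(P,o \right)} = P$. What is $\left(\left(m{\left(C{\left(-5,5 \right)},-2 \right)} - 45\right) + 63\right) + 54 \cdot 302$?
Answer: $\frac{32651}{2} \approx 16326.0$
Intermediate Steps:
$\left(\left(m{\left(C{\left(-5,5 \right)},-2 \right)} - 45\right) + 63\right) + 54 \cdot 302 = \left(\left(\frac{1}{-2} - 45\right) + 63\right) + 54 \cdot 302 = \left(\left(- \frac{1}{2} - 45\right) + 63\right) + 16308 = \left(- \frac{91}{2} + 63\right) + 16308 = \frac{35}{2} + 16308 = \frac{32651}{2}$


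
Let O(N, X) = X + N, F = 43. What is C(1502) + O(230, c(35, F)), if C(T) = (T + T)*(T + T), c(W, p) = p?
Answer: 9024289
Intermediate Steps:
O(N, X) = N + X
C(T) = 4*T² (C(T) = (2*T)*(2*T) = 4*T²)
C(1502) + O(230, c(35, F)) = 4*1502² + (230 + 43) = 4*2256004 + 273 = 9024016 + 273 = 9024289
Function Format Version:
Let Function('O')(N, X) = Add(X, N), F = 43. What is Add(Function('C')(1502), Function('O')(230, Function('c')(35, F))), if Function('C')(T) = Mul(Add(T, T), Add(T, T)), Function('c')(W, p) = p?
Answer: 9024289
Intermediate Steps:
Function('O')(N, X) = Add(N, X)
Function('C')(T) = Mul(4, Pow(T, 2)) (Function('C')(T) = Mul(Mul(2, T), Mul(2, T)) = Mul(4, Pow(T, 2)))
Add(Function('C')(1502), Function('O')(230, Function('c')(35, F))) = Add(Mul(4, Pow(1502, 2)), Add(230, 43)) = Add(Mul(4, 2256004), 273) = Add(9024016, 273) = 9024289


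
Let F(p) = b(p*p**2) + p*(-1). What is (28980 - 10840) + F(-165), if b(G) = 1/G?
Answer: 82228348124/4492125 ≈ 18305.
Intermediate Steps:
F(p) = p**(-3) - p (F(p) = 1/(p*p**2) + p*(-1) = 1/(p**3) - p = p**(-3) - p)
(28980 - 10840) + F(-165) = (28980 - 10840) + ((-165)**(-3) - 1*(-165)) = 18140 + (-1/4492125 + 165) = 18140 + 741200624/4492125 = 82228348124/4492125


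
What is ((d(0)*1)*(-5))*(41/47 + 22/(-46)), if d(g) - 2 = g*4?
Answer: -4260/1081 ≈ -3.9408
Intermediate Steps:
d(g) = 2 + 4*g (d(g) = 2 + g*4 = 2 + 4*g)
((d(0)*1)*(-5))*(41/47 + 22/(-46)) = (((2 + 4*0)*1)*(-5))*(41/47 + 22/(-46)) = (((2 + 0)*1)*(-5))*(41*(1/47) + 22*(-1/46)) = ((2*1)*(-5))*(41/47 - 11/23) = (2*(-5))*(426/1081) = -10*426/1081 = -4260/1081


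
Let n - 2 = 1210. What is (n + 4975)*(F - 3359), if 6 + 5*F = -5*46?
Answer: -105370797/5 ≈ -2.1074e+7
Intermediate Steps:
n = 1212 (n = 2 + 1210 = 1212)
F = -236/5 (F = -6/5 + (-5*46)/5 = -6/5 + (1/5)*(-230) = -6/5 - 46 = -236/5 ≈ -47.200)
(n + 4975)*(F - 3359) = (1212 + 4975)*(-236/5 - 3359) = 6187*(-17031/5) = -105370797/5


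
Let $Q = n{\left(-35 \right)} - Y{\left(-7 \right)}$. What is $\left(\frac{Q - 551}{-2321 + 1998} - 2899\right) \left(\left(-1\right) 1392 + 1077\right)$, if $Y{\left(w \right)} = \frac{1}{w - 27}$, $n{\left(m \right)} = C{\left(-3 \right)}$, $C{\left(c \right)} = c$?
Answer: $\frac{10022664645}{10982} \approx 9.1265 \cdot 10^{5}$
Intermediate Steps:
$n{\left(m \right)} = -3$
$Y{\left(w \right)} = \frac{1}{-27 + w}$
$Q = - \frac{101}{34}$ ($Q = -3 - \frac{1}{-27 - 7} = -3 - \frac{1}{-34} = -3 - - \frac{1}{34} = -3 + \frac{1}{34} = - \frac{101}{34} \approx -2.9706$)
$\left(\frac{Q - 551}{-2321 + 1998} - 2899\right) \left(\left(-1\right) 1392 + 1077\right) = \left(\frac{- \frac{101}{34} - 551}{-2321 + 1998} - 2899\right) \left(\left(-1\right) 1392 + 1077\right) = \left(- \frac{18835}{34 \left(-323\right)} - 2899\right) \left(-1392 + 1077\right) = \left(\left(- \frac{18835}{34}\right) \left(- \frac{1}{323}\right) - 2899\right) \left(-315\right) = \left(\frac{18835}{10982} - 2899\right) \left(-315\right) = \left(- \frac{31817983}{10982}\right) \left(-315\right) = \frac{10022664645}{10982}$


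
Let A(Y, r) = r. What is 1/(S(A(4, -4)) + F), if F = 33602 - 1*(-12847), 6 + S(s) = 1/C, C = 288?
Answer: 288/13375585 ≈ 2.1532e-5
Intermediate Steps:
S(s) = -1727/288 (S(s) = -6 + 1/288 = -1727/288)
F = 46449 (F = 33602 + 12847 = 46449)
1/(S(A(4, -4)) + F) = 1/(-1727/288 + 46449) = 1/(13375585/288) = 288/13375585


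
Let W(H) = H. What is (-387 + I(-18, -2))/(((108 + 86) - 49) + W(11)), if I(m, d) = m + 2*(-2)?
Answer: -409/156 ≈ -2.6218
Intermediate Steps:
I(m, d) = -4 + m (I(m, d) = m - 4 = -4 + m)
(-387 + I(-18, -2))/(((108 + 86) - 49) + W(11)) = (-387 + (-4 - 18))/(((108 + 86) - 49) + 11) = (-387 - 22)/((194 - 49) + 11) = -409/(145 + 11) = -409/156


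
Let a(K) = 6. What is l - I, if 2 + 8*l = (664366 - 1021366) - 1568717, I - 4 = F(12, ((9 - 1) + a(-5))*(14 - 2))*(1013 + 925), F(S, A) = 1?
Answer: -1941255/8 ≈ -2.4266e+5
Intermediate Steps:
I = 1942 (I = 4 + 1*(1013 + 925) = 4 + 1*1938 = 4 + 1938 = 1942)
l = -1925719/8 (l = -¼ + ((664366 - 1021366) - 1568717)/8 = -¼ + (-357000 - 1568717)/8 = -¼ + (⅛)*(-1925717) = -¼ - 1925717/8 = -1925719/8 ≈ -2.4072e+5)
l - I = -1925719/8 - 1*1942 = -1925719/8 - 1942 = -1941255/8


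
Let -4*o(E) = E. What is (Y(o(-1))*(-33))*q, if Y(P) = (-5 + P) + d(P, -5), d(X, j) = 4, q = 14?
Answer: 693/2 ≈ 346.50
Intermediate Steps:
o(E) = -E/4
Y(P) = -1 + P (Y(P) = (-5 + P) + 4 = -1 + P)
(Y(o(-1))*(-33))*q = ((-1 - ¼*(-1))*(-33))*14 = ((-1 + ¼)*(-33))*14 = -¾*(-33)*14 = (99/4)*14 = 693/2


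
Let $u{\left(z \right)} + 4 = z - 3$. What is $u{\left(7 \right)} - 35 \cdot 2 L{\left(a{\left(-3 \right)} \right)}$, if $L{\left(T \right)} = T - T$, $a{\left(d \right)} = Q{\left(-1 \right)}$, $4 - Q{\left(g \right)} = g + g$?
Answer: $0$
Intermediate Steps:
$Q{\left(g \right)} = 4 - 2 g$ ($Q{\left(g \right)} = 4 - \left(g + g\right) = 4 - 2 g$)
$a{\left(d \right)} = 6$ ($a{\left(d \right)} = 4 - -2 = 4 + 2 = 6$)
$u{\left(z \right)} = -7 + z$ ($u{\left(z \right)} = -4 + \left(z - 3\right) = -4 + \left(-3 + z\right) = -7 + z$)
$L{\left(T \right)} = 0$
$u{\left(7 \right)} - 35 \cdot 2 L{\left(a{\left(-3 \right)} \right)} = \left(-7 + 7\right) - 35 \cdot 2 \cdot 0 = 0 - 0 = 0 + 0 = 0$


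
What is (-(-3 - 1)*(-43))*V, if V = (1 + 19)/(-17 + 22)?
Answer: -688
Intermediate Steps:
V = 4 (V = 20/5 = 20*(1/5) = 4)
(-(-3 - 1)*(-43))*V = (-(-3 - 1)*(-43))*4 = (-1*(-4)*(-43))*4 = (4*(-43))*4 = -172*4 = -688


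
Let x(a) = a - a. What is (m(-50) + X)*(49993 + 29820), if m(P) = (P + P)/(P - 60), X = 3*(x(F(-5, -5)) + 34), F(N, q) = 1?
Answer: 90348316/11 ≈ 8.2135e+6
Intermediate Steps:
x(a) = 0
X = 102 (X = 3*(0 + 34) = 3*34 = 102)
m(P) = 2*P/(-60 + P) (m(P) = (2*P)/(-60 + P) = 2*P/(-60 + P))
(m(-50) + X)*(49993 + 29820) = (2*(-50)/(-60 - 50) + 102)*(49993 + 29820) = (2*(-50)/(-110) + 102)*79813 = (2*(-50)*(-1/110) + 102)*79813 = (10/11 + 102)*79813 = (1132/11)*79813 = 90348316/11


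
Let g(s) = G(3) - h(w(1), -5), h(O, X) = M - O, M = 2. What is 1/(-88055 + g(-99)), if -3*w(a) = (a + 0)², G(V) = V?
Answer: -3/264163 ≈ -1.1357e-5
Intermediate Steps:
w(a) = -a²/3 (w(a) = -(a + 0)²/3 = -a²/3)
h(O, X) = 2 - O
g(s) = ⅔ (g(s) = 3 - (2 - (-1)*1²/3) = 3 - (2 - (-1)/3) = 3 - (2 - 1*(-⅓)) = 3 - (2 + ⅓) = 3 - 1*7/3 = 3 - 7/3 = ⅔)
1/(-88055 + g(-99)) = 1/(-88055 + ⅔) = 1/(-264163/3) = -3/264163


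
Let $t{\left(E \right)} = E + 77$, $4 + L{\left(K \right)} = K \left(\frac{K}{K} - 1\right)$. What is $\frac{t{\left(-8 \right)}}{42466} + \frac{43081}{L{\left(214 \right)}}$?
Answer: $- \frac{914738735}{84932} \approx -10770.0$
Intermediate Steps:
$L{\left(K \right)} = -4$ ($L{\left(K \right)} = -4 + K \left(\frac{K}{K} - 1\right) = -4 + K \left(1 - 1\right) = -4 + K 0 = -4 + 0 = -4$)
$t{\left(E \right)} = 77 + E$
$\frac{t{\left(-8 \right)}}{42466} + \frac{43081}{L{\left(214 \right)}} = \frac{77 - 8}{42466} + \frac{43081}{-4} = 69 \cdot \frac{1}{42466} + 43081 \left(- \frac{1}{4}\right) = \frac{69}{42466} - \frac{43081}{4} = - \frac{914738735}{84932}$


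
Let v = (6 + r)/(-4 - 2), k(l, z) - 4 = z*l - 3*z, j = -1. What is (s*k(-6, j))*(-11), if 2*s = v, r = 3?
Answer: 429/4 ≈ 107.25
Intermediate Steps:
k(l, z) = 4 - 3*z + l*z (k(l, z) = 4 + (z*l - 3*z) = 4 + (l*z - 3*z) = 4 + (-3*z + l*z) = 4 - 3*z + l*z)
v = -3/2 (v = (6 + 3)/(-4 - 2) = 9/(-6) = 9*(-⅙) = -3/2 ≈ -1.5000)
s = -¾ (s = (½)*(-3/2) = -¾ ≈ -0.75000)
(s*k(-6, j))*(-11) = -3*(4 - 3*(-1) - 6*(-1))/4*(-11) = -3*(4 + 3 + 6)/4*(-11) = -¾*13*(-11) = -39/4*(-11) = 429/4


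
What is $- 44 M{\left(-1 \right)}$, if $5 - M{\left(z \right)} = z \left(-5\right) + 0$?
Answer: $0$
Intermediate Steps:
$M{\left(z \right)} = 5 + 5 z$ ($M{\left(z \right)} = 5 - \left(z \left(-5\right) + 0\right) = 5 - \left(- 5 z + 0\right) = 5 - - 5 z = 5 + 5 z$)
$- 44 M{\left(-1 \right)} = - 44 \left(5 + 5 \left(-1\right)\right) = - 44 \left(5 - 5\right) = \left(-44\right) 0 = 0$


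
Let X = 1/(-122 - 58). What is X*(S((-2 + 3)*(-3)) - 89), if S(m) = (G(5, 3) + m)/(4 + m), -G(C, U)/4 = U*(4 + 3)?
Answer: 44/45 ≈ 0.97778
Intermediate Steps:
G(C, U) = -28*U (G(C, U) = -4*U*(4 + 3) = -4*U*7 = -28*U)
X = -1/180 (X = 1/(-180) = -1/180 ≈ -0.0055556)
S(m) = (-84 + m)/(4 + m) (S(m) = (-28*3 + m)/(4 + m) = (-84 + m)/(4 + m))
X*(S((-2 + 3)*(-3)) - 89) = -((-84 + (-2 + 3)*(-3))/(4 + (-2 + 3)*(-3)) - 89)/180 = -((-84 + 1*(-3))/(4 + 1*(-3)) - 89)/180 = -((-84 - 3)/(4 - 3) - 89)/180 = -(-87/1 - 89)/180 = -(1*(-87) - 89)/180 = -(-87 - 89)/180 = -1/180*(-176) = 44/45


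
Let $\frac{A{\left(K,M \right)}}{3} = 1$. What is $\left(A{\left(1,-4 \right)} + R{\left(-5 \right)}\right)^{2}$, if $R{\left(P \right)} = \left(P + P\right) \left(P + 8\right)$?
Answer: $729$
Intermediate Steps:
$A{\left(K,M \right)} = 3$ ($A{\left(K,M \right)} = 3 \cdot 1 = 3$)
$R{\left(P \right)} = 2 P \left(8 + P\right)$
$\left(A{\left(1,-4 \right)} + R{\left(-5 \right)}\right)^{2} = \left(3 + 2 \left(-5\right) \left(8 - 5\right)\right)^{2} = \left(3 + 2 \left(-5\right) 3\right)^{2} = \left(3 - 30\right)^{2} = \left(-27\right)^{2} = 729$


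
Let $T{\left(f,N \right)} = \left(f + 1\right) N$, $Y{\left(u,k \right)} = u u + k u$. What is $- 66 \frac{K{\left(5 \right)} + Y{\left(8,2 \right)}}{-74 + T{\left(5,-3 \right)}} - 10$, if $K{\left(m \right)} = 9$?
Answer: $\frac{2477}{46} \approx 53.848$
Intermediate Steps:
$Y{\left(u,k \right)} = u^{2} + k u$
$T{\left(f,N \right)} = N \left(1 + f\right)$ ($T{\left(f,N \right)} = \left(1 + f\right) N = N \left(1 + f\right)$)
$- 66 \frac{K{\left(5 \right)} + Y{\left(8,2 \right)}}{-74 + T{\left(5,-3 \right)}} - 10 = - 66 \frac{9 + 8 \left(2 + 8\right)}{-74 - 3 \left(1 + 5\right)} - 10 = - 66 \frac{9 + 8 \cdot 10}{-74 - 18} - 10 = - 66 \frac{9 + 80}{-74 - 18} - 10 = - 66 \frac{89}{-92} - 10 = - 66 \cdot 89 \left(- \frac{1}{92}\right) - 10 = \left(-66\right) \left(- \frac{89}{92}\right) - 10 = \frac{2937}{46} - 10 = \frac{2477}{46}$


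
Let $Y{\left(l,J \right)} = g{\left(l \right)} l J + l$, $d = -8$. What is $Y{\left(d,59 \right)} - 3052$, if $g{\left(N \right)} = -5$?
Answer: $-700$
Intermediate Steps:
$Y{\left(l,J \right)} = l - 5 J l$ ($Y{\left(l,J \right)} = - 5 l J + l = - 5 J l + l = l - 5 J l$)
$Y{\left(d,59 \right)} - 3052 = - 8 \left(1 - 295\right) - 3052 = \left(-8\right) \left(-294\right) - 3052 = 2352 - 3052 = -700$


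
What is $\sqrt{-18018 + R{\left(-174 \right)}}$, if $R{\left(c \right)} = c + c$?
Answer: $i \sqrt{18366} \approx 135.52 i$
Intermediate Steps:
$R{\left(c \right)} = 2 c$
$\sqrt{-18018 + R{\left(-174 \right)}} = \sqrt{-18018 + 2 \left(-174\right)} = \sqrt{-18018 - 348} = \sqrt{-18366} = i \sqrt{18366}$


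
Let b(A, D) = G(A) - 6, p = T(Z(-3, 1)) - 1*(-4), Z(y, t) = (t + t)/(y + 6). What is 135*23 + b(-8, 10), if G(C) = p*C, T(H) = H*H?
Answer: 27571/9 ≈ 3063.4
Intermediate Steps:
Z(y, t) = 2*t/(6 + y) (Z(y, t) = (2*t)/(6 + y) = 2*t/(6 + y))
T(H) = H**2
p = 40/9 (p = (2*1/(6 - 3))**2 - 1*(-4) = (2*1/3)**2 + 4 = (2*1*(1/3))**2 + 4 = (2/3)**2 + 4 = 4/9 + 4 = 40/9 ≈ 4.4444)
G(C) = 40*C/9
b(A, D) = -6 + 40*A/9 (b(A, D) = 40*A/9 - 6 = -6 + 40*A/9)
135*23 + b(-8, 10) = 135*23 + (-6 + (40/9)*(-8)) = 3105 + (-6 - 320/9) = 3105 - 374/9 = 27571/9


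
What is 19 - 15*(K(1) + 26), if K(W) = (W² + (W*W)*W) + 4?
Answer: -461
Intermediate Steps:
K(W) = 4 + W² + W³ (K(W) = (W² + W²*W) + 4 = (W² + W³) + 4 = 4 + W² + W³)
19 - 15*(K(1) + 26) = 19 - 15*((4 + 1² + 1³) + 26) = 19 - 15*((4 + 1 + 1) + 26) = 19 - 15*(6 + 26) = 19 - 15*32 = 19 - 480 = -461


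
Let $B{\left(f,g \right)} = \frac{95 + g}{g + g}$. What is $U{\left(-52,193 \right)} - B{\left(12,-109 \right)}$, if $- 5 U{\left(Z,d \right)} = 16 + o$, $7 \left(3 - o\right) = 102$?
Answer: $- \frac{3624}{3815} \approx -0.94993$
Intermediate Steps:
$o = - \frac{81}{7}$ ($o = 3 - \frac{102}{7} = - \frac{81}{7} \approx -11.571$)
$B{\left(f,g \right)} = \frac{95 + g}{2 g}$
$U{\left(Z,d \right)} = - \frac{31}{35}$ ($U{\left(Z,d \right)} = - \frac{16 - \frac{81}{7}}{5} = \left(- \frac{1}{5}\right) \frac{31}{7} = - \frac{31}{35}$)
$U{\left(-52,193 \right)} - B{\left(12,-109 \right)} = - \frac{31}{35} - \frac{95 - 109}{2 \left(-109\right)} = - \frac{31}{35} - \frac{1}{2} \left(- \frac{1}{109}\right) \left(-14\right) = - \frac{31}{35} - \frac{7}{109} = - \frac{3624}{3815}$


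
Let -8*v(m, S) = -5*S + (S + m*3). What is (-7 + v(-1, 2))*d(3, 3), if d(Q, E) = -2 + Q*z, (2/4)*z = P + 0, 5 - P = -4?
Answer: -585/2 ≈ -292.50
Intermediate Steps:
P = 9 (P = 5 - 1*(-4) = 5 + 4 = 9)
v(m, S) = S/2 - 3*m/8 (v(m, S) = -(-5*S + (S + m*3))/8 = -(-5*S + (S + 3*m))/8 = -(-4*S + 3*m)/8 = S/2 - 3*m/8)
z = 18 (z = 2*(9 + 0) = 2*9 = 18)
d(Q, E) = -2 + 18*Q (d(Q, E) = -2 + Q*18 = -2 + 18*Q)
(-7 + v(-1, 2))*d(3, 3) = (-7 + ((1/2)*2 - 3/8*(-1)))*(-2 + 18*3) = (-7 + (1 + 3/8))*(-2 + 54) = (-7 + 11/8)*52 = -45/8*52 = -585/2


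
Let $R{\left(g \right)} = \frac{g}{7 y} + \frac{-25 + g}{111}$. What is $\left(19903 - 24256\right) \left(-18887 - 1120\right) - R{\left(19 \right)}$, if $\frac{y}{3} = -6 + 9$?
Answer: $\frac{203007887324}{2331} \approx 8.709 \cdot 10^{7}$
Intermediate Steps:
$y = 9$ ($y = 3 \left(-6 + 9\right) = 3 \cdot 3 = 9$)
$R{\left(g \right)} = - \frac{25}{111} + \frac{58 g}{2331}$ ($R{\left(g \right)} = \frac{g}{7 \cdot 9} + \frac{-25 + g}{111} = \frac{g}{63} + \left(-25 + g\right) \frac{1}{111} = g \frac{1}{63} + \left(- \frac{25}{111} + \frac{g}{111}\right) = \frac{g}{63} + \left(- \frac{25}{111} + \frac{g}{111}\right) = - \frac{25}{111} + \frac{58 g}{2331}$)
$\left(19903 - 24256\right) \left(-18887 - 1120\right) - R{\left(19 \right)} = \left(19903 - 24256\right) \left(-18887 - 1120\right) - \left(- \frac{25}{111} + \frac{58}{2331} \cdot 19\right) = \left(-4353\right) \left(-20007\right) - \left(- \frac{25}{111} + \frac{1102}{2331}\right) = 87090471 - \frac{577}{2331} = \frac{203007887324}{2331}$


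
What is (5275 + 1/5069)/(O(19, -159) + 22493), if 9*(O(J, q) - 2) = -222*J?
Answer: 80216928/334954451 ≈ 0.23949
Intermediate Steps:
O(J, q) = 2 - 74*J/3 (O(J, q) = 2 + (-222*J)/9 = 2 - 74*J/3)
(5275 + 1/5069)/(O(19, -159) + 22493) = (5275 + 1/5069)/((2 - 74/3*19) + 22493) = (5275 + 1/5069)/((2 - 1406/3) + 22493) = 26738976/(5069*(-1400/3 + 22493)) = 26738976/(5069*(66079/3)) = (26738976/5069)*(3/66079) = 80216928/334954451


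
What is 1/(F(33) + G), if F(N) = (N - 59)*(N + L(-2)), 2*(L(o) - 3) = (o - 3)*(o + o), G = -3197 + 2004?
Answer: -1/2389 ≈ -0.00041859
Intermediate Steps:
G = -1193
L(o) = 3 + o*(-3 + o) (L(o) = 3 + ((o - 3)*(o + o))/2 = 3 + ((-3 + o)*(2*o))/2 = 3 + (2*o*(-3 + o))/2 = 3 + o*(-3 + o))
F(N) = (-59 + N)*(13 + N) (F(N) = (N - 59)*(N + (3 + (-2)² - 3*(-2))) = (-59 + N)*(N + (3 + 4 + 6)) = (-59 + N)*(N + 13) = (-59 + N)*(13 + N))
1/(F(33) + G) = 1/((-767 + 33² - 46*33) - 1193) = 1/((-767 + 1089 - 1518) - 1193) = 1/(-1196 - 1193) = 1/(-2389) = -1/2389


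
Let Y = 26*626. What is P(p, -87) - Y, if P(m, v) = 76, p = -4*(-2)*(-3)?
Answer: -16200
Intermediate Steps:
p = -24 (p = 8*(-3) = -24)
Y = 16276
P(p, -87) - Y = 76 - 1*16276 = 76 - 16276 = -16200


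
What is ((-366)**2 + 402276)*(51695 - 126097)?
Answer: -39896733264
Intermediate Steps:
((-366)**2 + 402276)*(51695 - 126097) = (133956 + 402276)*(-74402) = 536232*(-74402) = -39896733264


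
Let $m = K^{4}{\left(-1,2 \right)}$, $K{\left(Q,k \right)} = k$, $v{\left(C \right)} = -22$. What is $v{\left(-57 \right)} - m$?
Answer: $-38$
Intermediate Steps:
$m = 16$ ($m = 2^{4} = 16$)
$v{\left(-57 \right)} - m = -22 - 16 = -38$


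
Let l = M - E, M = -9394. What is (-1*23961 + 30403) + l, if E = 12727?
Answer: -15679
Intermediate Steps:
l = -22121 (l = -9394 - 1*12727 = -9394 - 12727 = -22121)
(-1*23961 + 30403) + l = (-1*23961 + 30403) - 22121 = (-23961 + 30403) - 22121 = 6442 - 22121 = -15679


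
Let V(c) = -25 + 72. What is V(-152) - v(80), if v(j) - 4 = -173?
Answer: 216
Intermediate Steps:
v(j) = -169 (v(j) = 4 - 173 = -169)
V(c) = 47
V(-152) - v(80) = 47 - 1*(-169) = 47 + 169 = 216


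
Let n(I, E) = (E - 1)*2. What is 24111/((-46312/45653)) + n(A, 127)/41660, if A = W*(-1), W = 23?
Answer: -11464198797789/482339480 ≈ -23768.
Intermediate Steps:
A = -23 (A = 23*(-1) = -23)
n(I, E) = -2 + 2*E (n(I, E) = (-1 + E)*2 = -2 + 2*E)
24111/((-46312/45653)) + n(A, 127)/41660 = 24111/((-46312/45653)) + (-2 + 2*127)/41660 = 24111/((-46312*1/45653)) + (-2 + 254)*(1/41660) = 24111/(-46312/45653) + 252*(1/41660) = 24111*(-45653/46312) + 63/10415 = -1100739483/46312 + 63/10415 = -11464198797789/482339480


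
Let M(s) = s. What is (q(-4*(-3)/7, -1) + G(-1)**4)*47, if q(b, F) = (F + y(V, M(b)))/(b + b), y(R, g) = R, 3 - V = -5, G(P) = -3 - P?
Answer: 20351/24 ≈ 847.96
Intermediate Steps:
V = 8 (V = 3 - 1*(-5) = 3 + 5 = 8)
q(b, F) = (8 + F)/(2*b) (q(b, F) = (F + 8)/(b + b) = (8 + F)/((2*b)) = (8 + F)*(1/(2*b)) = (8 + F)/(2*b))
(q(-4*(-3)/7, -1) + G(-1)**4)*47 = ((8 - 1)/(2*((-4*(-3)/7))) + (-3 - 1*(-1))**4)*47 = ((1/2)*7/(12*(1/7)) + (-3 + 1)**4)*47 = ((1/2)*7/(12/7) + (-2)**4)*47 = ((1/2)*(7/12)*7 + 16)*47 = (49/24 + 16)*47 = (433/24)*47 = 20351/24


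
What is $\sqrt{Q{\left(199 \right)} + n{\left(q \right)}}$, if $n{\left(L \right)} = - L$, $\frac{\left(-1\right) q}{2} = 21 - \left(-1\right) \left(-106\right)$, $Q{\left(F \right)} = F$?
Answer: $\sqrt{29} \approx 5.3852$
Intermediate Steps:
$q = 170$ ($q = - 2 \left(21 - \left(-1\right) \left(-106\right)\right) = - 2 \left(21 - 106\right) = \left(-2\right) \left(-85\right) = 170$)
$\sqrt{Q{\left(199 \right)} + n{\left(q \right)}} = \sqrt{199 - 170} = \sqrt{29}$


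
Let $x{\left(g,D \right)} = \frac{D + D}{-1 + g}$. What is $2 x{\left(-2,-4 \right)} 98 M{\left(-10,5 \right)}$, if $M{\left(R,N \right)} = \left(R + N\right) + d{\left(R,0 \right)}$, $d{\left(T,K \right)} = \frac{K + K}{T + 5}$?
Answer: $- \frac{7840}{3} \approx -2613.3$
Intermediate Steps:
$d{\left(T,K \right)} = \frac{2 K}{5 + T}$
$x{\left(g,D \right)} = \frac{2 D}{-1 + g}$
$M{\left(R,N \right)} = N + R$ ($M{\left(R,N \right)} = \left(R + N\right) + 2 \cdot 0 \frac{1}{5 + R} = \left(N + R\right) + 0 = N + R$)
$2 x{\left(-2,-4 \right)} 98 M{\left(-10,5 \right)} = 2 \cdot 2 \left(-4\right) \frac{1}{-1 - 2} \cdot 98 \left(5 - 10\right) = 2 \cdot 2 \left(-4\right) \frac{1}{-3} \cdot 98 \left(-5\right) = 2 \cdot 2 \left(-4\right) \left(- \frac{1}{3}\right) 98 \left(-5\right) = 2 \cdot \frac{8}{3} \cdot 98 \left(-5\right) = \frac{16}{3} \cdot 98 \left(-5\right) = \frac{1568}{3} \left(-5\right) = - \frac{7840}{3}$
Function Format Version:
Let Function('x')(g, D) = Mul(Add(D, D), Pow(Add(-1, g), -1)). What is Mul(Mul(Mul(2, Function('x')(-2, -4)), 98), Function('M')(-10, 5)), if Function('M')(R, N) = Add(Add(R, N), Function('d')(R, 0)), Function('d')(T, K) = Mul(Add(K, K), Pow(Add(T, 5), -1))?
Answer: Rational(-7840, 3) ≈ -2613.3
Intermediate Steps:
Function('d')(T, K) = Mul(2, K, Pow(Add(5, T), -1)) (Function('d')(T, K) = Mul(Mul(2, K), Pow(Add(5, T), -1)) = Mul(2, K, Pow(Add(5, T), -1)))
Function('x')(g, D) = Mul(2, D, Pow(Add(-1, g), -1)) (Function('x')(g, D) = Mul(Mul(2, D), Pow(Add(-1, g), -1)) = Mul(2, D, Pow(Add(-1, g), -1)))
Function('M')(R, N) = Add(N, R) (Function('M')(R, N) = Add(Add(R, N), Mul(2, 0, Pow(Add(5, R), -1))) = Add(Add(N, R), 0) = Add(N, R))
Mul(Mul(Mul(2, Function('x')(-2, -4)), 98), Function('M')(-10, 5)) = Mul(Mul(Mul(2, Mul(2, -4, Pow(Add(-1, -2), -1))), 98), Add(5, -10)) = Mul(Mul(Mul(2, Mul(2, -4, Pow(-3, -1))), 98), -5) = Mul(Mul(Mul(2, Mul(2, -4, Rational(-1, 3))), 98), -5) = Mul(Mul(Mul(2, Rational(8, 3)), 98), -5) = Mul(Mul(Rational(16, 3), 98), -5) = Mul(Rational(1568, 3), -5) = Rational(-7840, 3)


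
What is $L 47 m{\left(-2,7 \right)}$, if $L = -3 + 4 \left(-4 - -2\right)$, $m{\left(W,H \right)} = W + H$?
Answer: $-2585$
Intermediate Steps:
$m{\left(W,H \right)} = H + W$
$L = -11$ ($L = -3 + 4 \left(-4 + 2\right) = -3 + 4 \left(-2\right) = -3 - 8 = -11$)
$L 47 m{\left(-2,7 \right)} = \left(-11\right) 47 \left(7 - 2\right) = \left(-517\right) 5 = -2585$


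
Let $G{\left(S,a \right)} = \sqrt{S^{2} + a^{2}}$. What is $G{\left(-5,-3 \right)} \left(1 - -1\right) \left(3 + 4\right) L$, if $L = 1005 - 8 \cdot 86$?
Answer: $4438 \sqrt{34} \approx 25878.0$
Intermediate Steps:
$L = 317$ ($L = 1005 - 688 = 317$)
$G{\left(-5,-3 \right)} \left(1 - -1\right) \left(3 + 4\right) L = \sqrt{\left(-5\right)^{2} + \left(-3\right)^{2}} \left(1 - -1\right) \left(3 + 4\right) 317 = \sqrt{25 + 9} \left(1 + 1\right) 7 \cdot 317 = \sqrt{34} \cdot 2 \cdot 7 \cdot 317 = 2 \sqrt{34} \cdot 7 \cdot 317 = 14 \sqrt{34} \cdot 317 = 4438 \sqrt{34}$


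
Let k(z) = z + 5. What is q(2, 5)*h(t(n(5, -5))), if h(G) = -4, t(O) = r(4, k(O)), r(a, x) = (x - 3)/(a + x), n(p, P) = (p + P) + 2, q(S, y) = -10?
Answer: 40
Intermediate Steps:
n(p, P) = 2 + P + p (n(p, P) = (P + p) + 2 = 2 + P + p)
k(z) = 5 + z
r(a, x) = (-3 + x)/(a + x)
t(O) = (2 + O)/(9 + O) (t(O) = (-3 + (5 + O))/(4 + (5 + O)) = (2 + O)/(9 + O))
q(2, 5)*h(t(n(5, -5))) = -10*(-4) = 40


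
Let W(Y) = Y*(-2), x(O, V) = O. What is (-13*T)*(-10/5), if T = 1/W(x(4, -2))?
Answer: -13/4 ≈ -3.2500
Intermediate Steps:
W(Y) = -2*Y
T = -1/8 (T = 1/(-2*4) = 1/(-8) = -1/8 ≈ -0.12500)
(-13*T)*(-10/5) = (-13*(-1/8))*(-10/5) = 13*(-10*1/5)/8 = (13/8)*(-2) = -13/4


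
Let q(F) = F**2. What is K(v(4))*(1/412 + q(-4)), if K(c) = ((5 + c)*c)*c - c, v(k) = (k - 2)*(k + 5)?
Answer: 24506181/206 ≈ 1.1896e+5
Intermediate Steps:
v(k) = (-2 + k)*(5 + k)
K(c) = -c + c**2*(5 + c) (K(c) = (c*(5 + c))*c - c = c**2*(5 + c) - c = -c + c**2*(5 + c))
K(v(4))*(1/412 + q(-4)) = ((-10 + 4**2 + 3*4)*(-1 + (-10 + 4**2 + 3*4)**2 + 5*(-10 + 4**2 + 3*4)))*(1/412 + (-4)**2) = ((-10 + 16 + 12)*(-1 + (-10 + 16 + 12)**2 + 5*(-10 + 16 + 12)))*(1/412 + 16) = (18*(-1 + 18**2 + 5*18))*(6593/412) = (18*(-1 + 324 + 90))*(6593/412) = (18*413)*(6593/412) = 7434*(6593/412) = 24506181/206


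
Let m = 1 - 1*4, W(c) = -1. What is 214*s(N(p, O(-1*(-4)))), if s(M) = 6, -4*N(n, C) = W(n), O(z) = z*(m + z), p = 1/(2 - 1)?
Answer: 1284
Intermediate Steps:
m = -3 (m = 1 - 4 = -3)
p = 1 (p = 1/1 = 1)
O(z) = z*(-3 + z)
N(n, C) = 1/4 (N(n, C) = -1/4*(-1) = 1/4)
214*s(N(p, O(-1*(-4)))) = 214*6 = 1284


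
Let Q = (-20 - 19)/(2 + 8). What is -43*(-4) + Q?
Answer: 1681/10 ≈ 168.10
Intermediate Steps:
Q = -39/10 ≈ -3.9000
-43*(-4) + Q = -43*(-4) - 39/10 = 172 - 39/10 = 1681/10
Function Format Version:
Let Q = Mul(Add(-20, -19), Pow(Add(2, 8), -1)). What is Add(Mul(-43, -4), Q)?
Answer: Rational(1681, 10) ≈ 168.10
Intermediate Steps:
Q = Rational(-39, 10) (Q = Mul(-39, Pow(10, -1)) = Mul(-39, Rational(1, 10)) = Rational(-39, 10) ≈ -3.9000)
Add(Mul(-43, -4), Q) = Add(Mul(-43, -4), Rational(-39, 10)) = Add(172, Rational(-39, 10)) = Rational(1681, 10)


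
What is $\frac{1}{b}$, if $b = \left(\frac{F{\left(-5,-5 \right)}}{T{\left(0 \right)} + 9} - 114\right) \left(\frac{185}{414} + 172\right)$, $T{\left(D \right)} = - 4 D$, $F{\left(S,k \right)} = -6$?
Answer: $- \frac{621}{12279596} \approx -5.0572 \cdot 10^{-5}$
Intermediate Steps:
$b = - \frac{12279596}{621}$ ($b = \left(- \frac{6}{\left(-4\right) 0 + 9} - 114\right) \left(\frac{185}{414} + 172\right) = \left(- \frac{6}{0 + 9} - 114\right) \left(185 \cdot \frac{1}{414} + 172\right) = \left(- \frac{6}{9} - 114\right) \left(\frac{185}{414} + 172\right) = \left(\left(-6\right) \frac{1}{9} - 114\right) \frac{71393}{414} = \left(- \frac{2}{3} - 114\right) \frac{71393}{414} = \left(- \frac{344}{3}\right) \frac{71393}{414} = - \frac{12279596}{621} \approx -19774.0$)
$\frac{1}{b} = \frac{1}{- \frac{12279596}{621}} = - \frac{621}{12279596}$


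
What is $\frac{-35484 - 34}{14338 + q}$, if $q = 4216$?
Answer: $- \frac{17759}{9277} \approx -1.9143$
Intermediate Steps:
$\frac{-35484 - 34}{14338 + q} = \frac{-35484 - 34}{14338 + 4216} = - \frac{35518}{18554} = \left(-35518\right) \frac{1}{18554} = - \frac{17759}{9277}$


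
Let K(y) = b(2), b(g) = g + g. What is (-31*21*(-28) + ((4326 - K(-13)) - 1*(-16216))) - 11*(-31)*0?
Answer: 38766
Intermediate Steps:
b(g) = 2*g
K(y) = 4 (K(y) = 2*2 = 4)
(-31*21*(-28) + ((4326 - K(-13)) - 1*(-16216))) - 11*(-31)*0 = (-31*21*(-28) + ((4326 - 1*4) - 1*(-16216))) - 11*(-31)*0 = (-651*(-28) + ((4326 - 4) + 16216)) + 341*0 = (18228 + (4322 + 16216)) + 0 = (18228 + 20538) + 0 = 38766 + 0 = 38766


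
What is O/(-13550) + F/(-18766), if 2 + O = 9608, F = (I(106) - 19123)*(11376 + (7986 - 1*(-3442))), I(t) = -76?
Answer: 1483049844901/63569825 ≈ 23329.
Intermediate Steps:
F = -437813996 (F = (-76 - 19123)*(11376 + (7986 - 1*(-3442))) = -19199*(11376 + (7986 + 3442)) = -19199*(11376 + 11428) = -19199*22804 = -437813996)
O = 9606 (O = -2 + 9608 = 9606)
O/(-13550) + F/(-18766) = 9606/(-13550) - 437813996/(-18766) = 9606*(-1/13550) - 437813996*(-1/18766) = -4803/6775 + 218906998/9383 = 1483049844901/63569825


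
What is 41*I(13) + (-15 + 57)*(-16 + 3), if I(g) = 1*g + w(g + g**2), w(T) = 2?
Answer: 69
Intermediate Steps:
I(g) = 2 + g (I(g) = 1*g + 2 = g + 2 = 2 + g)
41*I(13) + (-15 + 57)*(-16 + 3) = 41*(2 + 13) + (-15 + 57)*(-16 + 3) = 41*15 + 42*(-13) = 615 - 546 = 69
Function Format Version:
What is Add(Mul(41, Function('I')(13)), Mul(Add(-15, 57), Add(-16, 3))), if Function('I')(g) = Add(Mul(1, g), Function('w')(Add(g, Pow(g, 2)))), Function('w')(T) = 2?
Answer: 69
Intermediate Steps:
Function('I')(g) = Add(2, g) (Function('I')(g) = Add(Mul(1, g), 2) = Add(g, 2) = Add(2, g))
Add(Mul(41, Function('I')(13)), Mul(Add(-15, 57), Add(-16, 3))) = Add(Mul(41, Add(2, 13)), Mul(Add(-15, 57), Add(-16, 3))) = Add(Mul(41, 15), Mul(42, -13)) = Add(615, -546) = 69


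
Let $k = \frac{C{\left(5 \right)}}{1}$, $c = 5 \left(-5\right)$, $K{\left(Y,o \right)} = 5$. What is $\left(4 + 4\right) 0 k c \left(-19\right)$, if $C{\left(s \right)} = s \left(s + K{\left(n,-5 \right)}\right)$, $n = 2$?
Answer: $0$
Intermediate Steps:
$C{\left(s \right)} = s \left(5 + s\right)$ ($C{\left(s \right)} = s \left(s + 5\right) = s \left(5 + s\right)$)
$c = -25$
$k = 50$ ($k = \frac{5 \left(5 + 5\right)}{1} = 5 \cdot 10 \cdot 1 = 50 \cdot 1 = 50$)
$\left(4 + 4\right) 0 k c \left(-19\right) = \left(4 + 4\right) 0 \cdot 50 \left(-25\right) \left(-19\right) = 8 \cdot 0 \left(-1250\right) \left(-19\right) = 0 \left(-1250\right) \left(-19\right) = 0 \left(-19\right) = 0$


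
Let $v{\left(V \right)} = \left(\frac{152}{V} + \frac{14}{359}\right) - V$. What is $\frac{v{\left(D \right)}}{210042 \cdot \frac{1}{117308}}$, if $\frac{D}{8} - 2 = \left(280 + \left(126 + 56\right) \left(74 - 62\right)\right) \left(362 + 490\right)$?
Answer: $- \frac{371204726804210189393}{39575035599435} \approx -9.3798 \cdot 10^{6}$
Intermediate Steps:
$D = 16794640$ ($D = 16 + 8 \left(280 + \left(126 + 56\right) \left(74 - 62\right)\right) \left(362 + 490\right) = 16 + 8 \left(280 + 182 \cdot 12\right) 852 = 16 + 8 \left(280 + 2184\right) 852 = 16 + 8 \cdot 2464 \cdot 852 = 16 + 8 \cdot 2099328 = 16 + 16794624 = 16794640$)
$v{\left(V \right)} = \frac{14}{359} - V + \frac{152}{V}$ ($v{\left(V \right)} = \left(\frac{152}{V} + 14 \cdot \frac{1}{359}\right) - V = \left(\frac{152}{V} + \frac{14}{359}\right) - V = \left(\frac{14}{359} + \frac{152}{V}\right) - V = \frac{14}{359} - V + \frac{152}{V}$)
$\frac{v{\left(D \right)}}{210042 \cdot \frac{1}{117308}} = \frac{\frac{14}{359} - 16794640 + \frac{152}{16794640}}{210042 \cdot \frac{1}{117308}} = \frac{\frac{14}{359} - 16794640 + 152 \cdot \frac{1}{16794640}}{210042 \cdot \frac{1}{117308}} = \frac{\frac{14}{359} - 16794640 + \frac{19}{2099330}}{\frac{105021}{58654}} = \left(- \frac{12657439451843359}{753659470}\right) \frac{58654}{105021} = - \frac{371204726804210189393}{39575035599435}$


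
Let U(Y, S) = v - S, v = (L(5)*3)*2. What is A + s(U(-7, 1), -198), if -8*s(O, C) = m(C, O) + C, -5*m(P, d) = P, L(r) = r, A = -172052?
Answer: -860161/5 ≈ -1.7203e+5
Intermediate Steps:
v = 30 (v = (5*3)*2 = 15*2 = 30)
m(P, d) = -P/5
U(Y, S) = 30 - S
s(O, C) = -C/10 (s(O, C) = -(-C/5 + C)/8 = -C/10)
A + s(U(-7, 1), -198) = -172052 - ⅒*(-198) = -172052 + 99/5 = -860161/5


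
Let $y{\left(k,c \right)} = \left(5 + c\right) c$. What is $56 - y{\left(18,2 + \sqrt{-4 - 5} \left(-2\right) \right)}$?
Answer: $78 + 54 i \approx 78.0 + 54.0 i$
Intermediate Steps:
$y{\left(k,c \right)} = c \left(5 + c\right)$
$56 - y{\left(18,2 + \sqrt{-4 - 5} \left(-2\right) \right)} = 56 - \left(2 + \sqrt{-4 - 5} \left(-2\right)\right) \left(5 + \left(2 + \sqrt{-4 - 5} \left(-2\right)\right)\right) = 56 - \left(2 + \sqrt{-9} \left(-2\right)\right) \left(5 + \left(2 + \sqrt{-9} \left(-2\right)\right)\right) = 56 - \left(2 + 3 i \left(-2\right)\right) \left(5 + \left(2 + 3 i \left(-2\right)\right)\right) = 56 - \left(2 - 6 i\right) \left(5 + \left(2 - 6 i\right)\right) = 56 - \left(2 - 6 i\right) \left(7 - 6 i\right)$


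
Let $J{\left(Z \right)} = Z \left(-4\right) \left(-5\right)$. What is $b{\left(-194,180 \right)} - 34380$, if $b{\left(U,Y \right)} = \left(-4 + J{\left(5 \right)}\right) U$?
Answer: $-53004$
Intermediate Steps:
$J{\left(Z \right)} = 20 Z$ ($J{\left(Z \right)} = - 4 Z \left(-5\right) = 20 Z$)
$b{\left(U,Y \right)} = 96 U$ ($b{\left(U,Y \right)} = \left(-4 + 20 \cdot 5\right) U = \left(-4 + 100\right) U = 96 U$)
$b{\left(-194,180 \right)} - 34380 = 96 \left(-194\right) - 34380 = -18624 - 34380 = -53004$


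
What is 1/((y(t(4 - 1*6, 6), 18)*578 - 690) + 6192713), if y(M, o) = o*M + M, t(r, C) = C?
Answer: 1/6257915 ≈ 1.5980e-7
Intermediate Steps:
y(M, o) = M + M*o (y(M, o) = M*o + M = M + M*o)
1/((y(t(4 - 1*6, 6), 18)*578 - 690) + 6192713) = 1/(((6*(1 + 18))*578 - 690) + 6192713) = 1/(((6*19)*578 - 690) + 6192713) = 1/((114*578 - 690) + 6192713) = 1/((65892 - 690) + 6192713) = 1/(65202 + 6192713) = 1/6257915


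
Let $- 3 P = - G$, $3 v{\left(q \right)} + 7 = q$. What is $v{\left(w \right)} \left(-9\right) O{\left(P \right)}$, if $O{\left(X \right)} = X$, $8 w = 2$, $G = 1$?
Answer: $\frac{27}{4} \approx 6.75$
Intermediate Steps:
$w = \frac{1}{4}$ ($w = \frac{1}{8} \cdot 2 = \frac{1}{4} \approx 0.25$)
$v{\left(q \right)} = - \frac{7}{3} + \frac{q}{3}$
$P = \frac{1}{3}$ ($P = - \frac{\left(-1\right) 1}{3} = \left(- \frac{1}{3}\right) \left(-1\right) = \frac{1}{3} \approx 0.33333$)
$v{\left(w \right)} \left(-9\right) O{\left(P \right)} = \left(- \frac{7}{3} + \frac{1}{3} \cdot \frac{1}{4}\right) \left(-9\right) \frac{1}{3} = \left(- \frac{7}{3} + \frac{1}{12}\right) \left(-9\right) \frac{1}{3} = \left(- \frac{9}{4}\right) \left(-9\right) \frac{1}{3} = \frac{81}{4} \cdot \frac{1}{3} = \frac{27}{4}$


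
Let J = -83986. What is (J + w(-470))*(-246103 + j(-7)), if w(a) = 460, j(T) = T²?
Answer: 20551906404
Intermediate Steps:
(J + w(-470))*(-246103 + j(-7)) = (-83986 + 460)*(-246103 + (-7)²) = -83526*(-246103 + 49) = -83526*(-246054) = 20551906404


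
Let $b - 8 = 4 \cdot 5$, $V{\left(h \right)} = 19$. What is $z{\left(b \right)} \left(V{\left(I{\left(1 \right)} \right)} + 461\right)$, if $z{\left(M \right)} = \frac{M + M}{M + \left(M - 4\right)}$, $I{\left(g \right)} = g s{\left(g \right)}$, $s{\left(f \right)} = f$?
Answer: $\frac{6720}{13} \approx 516.92$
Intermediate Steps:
$I{\left(g \right)} = g^{2}$ ($I{\left(g \right)} = g g = g^{2}$)
$b = 28$ ($b = 8 + 4 \cdot 5 = 8 + 20 = 28$)
$z{\left(M \right)} = \frac{2 M}{-4 + 2 M}$ ($z{\left(M \right)} = \frac{2 M}{M + \left(M - 4\right)} = \frac{2 M}{M + \left(-4 + M\right)} = \frac{2 M}{-4 + 2 M}$)
$z{\left(b \right)} \left(V{\left(I{\left(1 \right)} \right)} + 461\right) = \frac{28}{-2 + 28} \left(19 + 461\right) = \frac{28}{26} \cdot 480 = 28 \cdot \frac{1}{26} \cdot 480 = \frac{14}{13} \cdot 480 = \frac{6720}{13}$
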